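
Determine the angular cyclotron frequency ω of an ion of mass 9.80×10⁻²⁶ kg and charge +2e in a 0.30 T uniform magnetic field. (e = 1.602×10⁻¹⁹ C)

ω = |q|B/m.
ω = (3.204×10⁻¹⁹)(0.30)/9.80×10⁻²⁶ ≈ 9.8×10⁵ rad/s.

ω ≈ 9.8×10⁵ rad/s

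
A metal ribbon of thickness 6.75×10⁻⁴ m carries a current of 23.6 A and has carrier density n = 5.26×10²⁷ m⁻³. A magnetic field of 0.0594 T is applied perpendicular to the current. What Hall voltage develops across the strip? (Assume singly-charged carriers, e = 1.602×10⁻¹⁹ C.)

V_H = IB/(n e t).
V_H = (23.6)(0.0594)/((5.26×10²⁷)(1.602×10⁻¹⁹)(6.75×10⁻⁴)) ≈ 2.46×10⁻⁶ V.

V_H ≈ 2.46×10⁻⁶ V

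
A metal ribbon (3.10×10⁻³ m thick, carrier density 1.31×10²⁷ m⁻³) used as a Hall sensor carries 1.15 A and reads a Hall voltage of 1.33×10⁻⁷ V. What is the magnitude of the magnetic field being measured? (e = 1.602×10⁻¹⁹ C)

From V_H = IB/(n e t), B = V_H n e t / I.
B = (1.33×10⁻⁷)(1.31×10²⁷)(1.602×10⁻¹⁹)(3.10×10⁻³)/1.15 ≈ 0.0752 T.

B ≈ 0.0752 T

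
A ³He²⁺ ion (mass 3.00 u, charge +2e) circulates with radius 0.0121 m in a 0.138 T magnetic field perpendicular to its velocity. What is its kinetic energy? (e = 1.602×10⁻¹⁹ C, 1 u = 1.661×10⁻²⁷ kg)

KE ≈ 179 eV

v = |q|Br/m, then KE = ½mv² = (qBr)²/(2m).
v = (3.204×10⁻¹⁹)(0.138)(0.0121)/4.983×10⁻²⁷ ≈ 1.074×10⁵ m/s.
KE = ½(4.983×10⁻²⁷)(1.074×10⁵)² ≈ 2.87×10⁻¹⁷ J = 179 eV.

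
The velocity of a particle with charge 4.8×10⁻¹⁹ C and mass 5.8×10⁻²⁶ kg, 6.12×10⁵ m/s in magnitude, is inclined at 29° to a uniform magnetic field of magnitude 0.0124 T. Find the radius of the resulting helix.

v⊥ = v sinθ = 6.12×10⁵·sin29° ≈ 2.967×10⁵ m/s.
r = m v⊥/(|q|B) = (5.8×10⁻²⁶)(2.967×10⁵)/((4.8×10⁻¹⁹)(0.0124)) ≈ 2.89 m.

r ≈ 2.89 m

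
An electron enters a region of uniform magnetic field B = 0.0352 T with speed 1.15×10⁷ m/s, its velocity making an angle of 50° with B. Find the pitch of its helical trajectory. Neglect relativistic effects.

v∥ = v cosθ = 1.15×10⁷·cos50° ≈ 7.392×10⁶ m/s.
T = 2πm/(|q|B) = 2π(9.109×10⁻³¹)/((1.602×10⁻¹⁹)(0.0352)) ≈ 1.015×10⁻⁹ s.
pitch = v∥ T = (7.392×10⁶)(1.015×10⁻⁹) ≈ 7.50×10⁻³ m.

p ≈ 7.50×10⁻³ m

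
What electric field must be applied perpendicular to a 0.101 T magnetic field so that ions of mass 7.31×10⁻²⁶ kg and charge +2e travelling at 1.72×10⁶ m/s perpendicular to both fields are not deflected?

E = 1.74×10⁵ V/m

For straight-line motion qE = qvB, so E = vB.
E = 1.72×10⁶ × 0.101 = 1.74×10⁵ V/m.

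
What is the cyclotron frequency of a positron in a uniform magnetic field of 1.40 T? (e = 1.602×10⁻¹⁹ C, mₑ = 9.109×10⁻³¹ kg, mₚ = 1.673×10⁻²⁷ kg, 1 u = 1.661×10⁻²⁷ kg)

f ≈ 3.92×10¹⁰ Hz

f = |q|B/(2πm).
f = (1.602×10⁻¹⁹)(1.40)/(2π·9.109×10⁻³¹) ≈ 3.92×10¹⁰ Hz.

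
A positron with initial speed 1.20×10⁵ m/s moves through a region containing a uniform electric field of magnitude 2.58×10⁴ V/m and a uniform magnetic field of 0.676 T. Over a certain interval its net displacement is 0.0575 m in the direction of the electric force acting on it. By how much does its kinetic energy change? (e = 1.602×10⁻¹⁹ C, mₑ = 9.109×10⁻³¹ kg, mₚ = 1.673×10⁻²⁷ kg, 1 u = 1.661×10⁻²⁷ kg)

ΔKE ≈ 2.38×10⁻¹⁶ J

The magnetic force is always ⟂ v and does no work; only the electric force changes KE.
ΔKE = F_E · d = |q|E d = (1.602×10⁻¹⁹)(2.58×10⁴)(0.0575) ≈ 2.38×10⁻¹⁶ J.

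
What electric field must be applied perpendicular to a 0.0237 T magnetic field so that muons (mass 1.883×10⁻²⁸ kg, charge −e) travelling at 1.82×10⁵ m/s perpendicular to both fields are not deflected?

For straight-line motion qE = qvB, so E = vB.
E = 1.82×10⁵ × 0.0237 = 4310 V/m.

E = 4310 V/m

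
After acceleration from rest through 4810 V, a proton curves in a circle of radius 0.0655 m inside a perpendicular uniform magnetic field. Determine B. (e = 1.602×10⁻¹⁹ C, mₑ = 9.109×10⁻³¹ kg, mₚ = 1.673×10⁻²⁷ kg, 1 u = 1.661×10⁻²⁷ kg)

v = √(2|q|V/m) = √(2·1.602×10⁻¹⁹·4810/1.673×10⁻²⁷) ≈ 9.598×10⁵ m/s.
B = mv/(|q|r) = (1.673×10⁻²⁷)(9.598×10⁵)/((1.602×10⁻¹⁹)(0.0655)) ≈ 0.153 T.

B ≈ 0.153 T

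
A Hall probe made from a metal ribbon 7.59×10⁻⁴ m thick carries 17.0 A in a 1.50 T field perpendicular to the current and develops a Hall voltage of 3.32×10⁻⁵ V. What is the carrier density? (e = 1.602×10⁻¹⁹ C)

n ≈ 6.32×10²⁷ m⁻³

From V_H = IB/(n e t), n = IB/(V_H e t).
n = (17.0)(1.50)/((3.32×10⁻⁵)(1.602×10⁻¹⁹)(7.59×10⁻⁴)) ≈ 6.32×10²⁷ m⁻³.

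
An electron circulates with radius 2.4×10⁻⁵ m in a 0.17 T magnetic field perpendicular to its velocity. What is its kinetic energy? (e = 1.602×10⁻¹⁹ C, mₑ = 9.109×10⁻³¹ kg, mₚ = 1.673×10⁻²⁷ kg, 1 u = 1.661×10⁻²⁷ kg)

KE ≈ 1.5 eV

v = |q|Br/m, then KE = ½mv² = (qBr)²/(2m).
v = (1.602×10⁻¹⁹)(0.17)(2.4×10⁻⁵)/9.109×10⁻³¹ ≈ 7.175×10⁵ m/s.
KE = ½(9.109×10⁻³¹)(7.175×10⁵)² ≈ 2.3×10⁻¹⁹ J = 1.5 eV.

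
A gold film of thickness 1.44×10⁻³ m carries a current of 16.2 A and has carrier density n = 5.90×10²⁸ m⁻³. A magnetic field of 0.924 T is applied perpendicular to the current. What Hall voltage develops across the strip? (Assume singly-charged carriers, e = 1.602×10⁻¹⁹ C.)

V_H ≈ 1.10×10⁻⁶ V

V_H = IB/(n e t).
V_H = (16.2)(0.924)/((5.90×10²⁸)(1.602×10⁻¹⁹)(1.44×10⁻³)) ≈ 1.10×10⁻⁶ V.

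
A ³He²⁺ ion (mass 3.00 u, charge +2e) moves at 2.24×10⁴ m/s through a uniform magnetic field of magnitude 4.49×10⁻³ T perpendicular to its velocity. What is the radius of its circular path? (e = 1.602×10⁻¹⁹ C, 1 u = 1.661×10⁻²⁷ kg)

r ≈ 0.0776 m

The magnetic force provides the centripetal force: |q|vB = mv²/r.
r = mv/(|q|B) = (4.983×10⁻²⁷)(2.24×10⁴)/((3.204×10⁻¹⁹)(4.49×10⁻³)) ≈ 0.0776 m.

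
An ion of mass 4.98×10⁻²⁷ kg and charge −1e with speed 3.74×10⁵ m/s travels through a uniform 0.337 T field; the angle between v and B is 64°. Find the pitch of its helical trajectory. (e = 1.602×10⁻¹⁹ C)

p ≈ 0.0950 m

v∥ = v cosθ = 3.74×10⁵·cos64° ≈ 1.640×10⁵ m/s.
T = 2πm/(|q|B) = 2π(4.98×10⁻²⁷)/((1.602×10⁻¹⁹)(0.337)) ≈ 5.796×10⁻⁷ s.
pitch = v∥ T = (1.640×10⁵)(5.796×10⁻⁷) ≈ 0.0950 m.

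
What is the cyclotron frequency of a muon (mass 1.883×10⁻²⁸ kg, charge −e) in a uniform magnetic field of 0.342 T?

f ≈ 4.63×10⁷ Hz

f = |q|B/(2πm).
f = (1.602×10⁻¹⁹)(0.342)/(2π·1.883×10⁻²⁸) ≈ 4.63×10⁷ Hz.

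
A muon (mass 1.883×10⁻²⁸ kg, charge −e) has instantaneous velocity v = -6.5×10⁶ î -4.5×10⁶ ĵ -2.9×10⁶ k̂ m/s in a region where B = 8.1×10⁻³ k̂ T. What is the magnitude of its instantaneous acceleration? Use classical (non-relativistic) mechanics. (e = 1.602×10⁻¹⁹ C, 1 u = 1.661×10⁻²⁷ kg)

|a| ≈ 5.45×10¹³ m/s²

v×B = (-3.64×10⁴, 5.26×10⁴, 0) N/C.
F = q v×B = (−1.602×10⁻¹⁹ C)·(-3.64×10⁴, 5.26×10⁴, 0) = (5.84×10⁻¹⁵, -8.43×10⁻¹⁵, 0) N.
|a| = |F|/m = 1.026×10⁻¹⁴/1.883×10⁻²⁸ ≈ 5.45×10¹³ m/s².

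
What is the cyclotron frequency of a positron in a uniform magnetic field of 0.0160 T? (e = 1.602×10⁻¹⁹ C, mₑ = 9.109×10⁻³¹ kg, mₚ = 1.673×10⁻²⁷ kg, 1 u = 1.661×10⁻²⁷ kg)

f = |q|B/(2πm).
f = (1.602×10⁻¹⁹)(0.0160)/(2π·9.109×10⁻³¹) ≈ 4.48×10⁸ Hz.

f ≈ 4.48×10⁸ Hz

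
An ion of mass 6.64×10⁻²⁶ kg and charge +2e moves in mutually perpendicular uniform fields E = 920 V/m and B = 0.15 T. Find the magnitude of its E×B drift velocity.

The E×B drift speed is v_d = E/B.
v_d = 920/0.15 = 6100 m/s.

v_d ≈ 6100 m/s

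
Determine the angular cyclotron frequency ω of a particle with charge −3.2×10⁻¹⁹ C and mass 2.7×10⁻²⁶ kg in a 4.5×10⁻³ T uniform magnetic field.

ω ≈ 5.3×10⁴ rad/s

ω = |q|B/m.
ω = (3.2×10⁻¹⁹)(4.5×10⁻³)/2.7×10⁻²⁶ ≈ 5.3×10⁴ rad/s.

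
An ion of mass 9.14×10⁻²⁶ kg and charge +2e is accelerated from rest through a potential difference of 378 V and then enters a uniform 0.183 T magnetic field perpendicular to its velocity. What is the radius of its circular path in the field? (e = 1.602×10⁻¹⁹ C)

Acceleration: |q|V = ½mv² ⇒ v = √(2|q|V/m) = √(2·3.204×10⁻¹⁹·378/9.14×10⁻²⁶) ≈ 5.148×10⁴ m/s.
In the field: r = mv/(|q|B) = (9.14×10⁻²⁶)(5.148×10⁴)/((3.204×10⁻¹⁹)(0.183)) ≈ 0.0802 m.

r ≈ 0.0802 m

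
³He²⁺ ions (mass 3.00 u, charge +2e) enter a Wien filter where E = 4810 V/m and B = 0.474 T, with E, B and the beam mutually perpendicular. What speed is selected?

v = 1.01×10⁴ m/s

Zero net Lorentz force requires |qE| = |q v×B|, i.e. E = vB.
v = E/B = 4810/0.474 = 1.01×10⁴ m/s.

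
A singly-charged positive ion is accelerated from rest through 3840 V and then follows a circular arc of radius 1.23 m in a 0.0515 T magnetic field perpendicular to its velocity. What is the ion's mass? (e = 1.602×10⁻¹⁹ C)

m ≈ 8.37×10⁻²⁶ kg

Combine |q|V = ½mv² and r = mv/(|q|B): eliminate v to get m = qB²r²/(2V).
m = (1.602×10⁻¹⁹)(0.0515)²(1.23)²/(2·3840) ≈ 8.37×10⁻²⁶ kg.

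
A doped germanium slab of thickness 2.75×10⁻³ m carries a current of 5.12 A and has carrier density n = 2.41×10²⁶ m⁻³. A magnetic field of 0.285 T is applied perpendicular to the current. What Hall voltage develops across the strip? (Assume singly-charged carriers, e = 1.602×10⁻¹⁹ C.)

V_H ≈ 1.37×10⁻⁵ V

V_H = IB/(n e t).
V_H = (5.12)(0.285)/((2.41×10²⁶)(1.602×10⁻¹⁹)(2.75×10⁻³)) ≈ 1.37×10⁻⁵ V.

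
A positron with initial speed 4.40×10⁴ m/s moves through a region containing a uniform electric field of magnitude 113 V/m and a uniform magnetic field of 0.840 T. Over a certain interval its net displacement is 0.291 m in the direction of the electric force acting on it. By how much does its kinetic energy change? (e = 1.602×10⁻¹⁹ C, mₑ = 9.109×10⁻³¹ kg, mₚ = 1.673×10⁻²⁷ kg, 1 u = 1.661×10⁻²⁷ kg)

ΔKE ≈ 5.27×10⁻¹⁸ J

The magnetic force is always ⟂ v and does no work; only the electric force changes KE.
ΔKE = F_E · d = |q|E d = (1.602×10⁻¹⁹)(113)(0.291) ≈ 5.27×10⁻¹⁸ J.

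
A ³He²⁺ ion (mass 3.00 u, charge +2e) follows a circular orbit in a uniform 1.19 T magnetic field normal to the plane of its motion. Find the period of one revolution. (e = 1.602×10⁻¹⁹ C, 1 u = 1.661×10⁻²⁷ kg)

The cyclotron period depends only on m, q, B: T = 2πm/(|q|B).
T = 2π(4.983×10⁻²⁷)/((3.204×10⁻¹⁹)(1.19)) ≈ 8.21×10⁻⁸ s.

T ≈ 8.21×10⁻⁸ s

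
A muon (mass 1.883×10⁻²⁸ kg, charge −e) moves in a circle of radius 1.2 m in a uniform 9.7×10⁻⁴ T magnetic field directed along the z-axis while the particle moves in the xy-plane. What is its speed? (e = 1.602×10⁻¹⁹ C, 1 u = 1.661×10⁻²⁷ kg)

From |q|vB = mv²/r, v = |q|Br/m.
v = (1.602×10⁻¹⁹)(9.7×10⁻⁴)(1.2)/1.883×10⁻²⁸ ≈ 9.9×10⁵ m/s.

v ≈ 9.9×10⁵ m/s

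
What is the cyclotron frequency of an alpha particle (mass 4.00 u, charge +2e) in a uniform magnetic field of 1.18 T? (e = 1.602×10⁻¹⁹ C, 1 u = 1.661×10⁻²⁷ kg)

f ≈ 9.06×10⁶ Hz

f = |q|B/(2πm).
f = (3.204×10⁻¹⁹)(1.18)/(2π·6.644×10⁻²⁷) ≈ 9.06×10⁶ Hz.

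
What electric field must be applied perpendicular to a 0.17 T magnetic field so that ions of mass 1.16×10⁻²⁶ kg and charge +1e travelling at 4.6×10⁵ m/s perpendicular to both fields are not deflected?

For straight-line motion qE = qvB, so E = vB.
E = 4.6×10⁵ × 0.17 = 7.8×10⁴ V/m.

E = 7.8×10⁴ V/m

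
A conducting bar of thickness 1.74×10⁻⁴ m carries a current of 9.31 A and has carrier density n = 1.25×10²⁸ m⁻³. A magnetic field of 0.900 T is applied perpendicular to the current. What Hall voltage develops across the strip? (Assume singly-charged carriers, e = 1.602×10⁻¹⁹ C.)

V_H = IB/(n e t).
V_H = (9.31)(0.900)/((1.25×10²⁸)(1.602×10⁻¹⁹)(1.74×10⁻⁴)) ≈ 2.40×10⁻⁵ V.

V_H ≈ 2.40×10⁻⁵ V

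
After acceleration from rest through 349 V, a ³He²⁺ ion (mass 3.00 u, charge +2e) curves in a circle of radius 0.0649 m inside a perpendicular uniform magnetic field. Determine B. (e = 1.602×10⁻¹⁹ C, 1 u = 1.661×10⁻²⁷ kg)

v = √(2|q|V/m) = √(2·3.204×10⁻¹⁹·349/4.983×10⁻²⁷) ≈ 2.119×10⁵ m/s.
B = mv/(|q|r) = (4.983×10⁻²⁷)(2.119×10⁵)/((3.204×10⁻¹⁹)(0.0649)) ≈ 0.0508 T.

B ≈ 0.0508 T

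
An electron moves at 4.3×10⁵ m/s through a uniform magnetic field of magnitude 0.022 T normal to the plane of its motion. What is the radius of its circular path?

The magnetic force provides the centripetal force: |q|vB = mv²/r.
r = mv/(|q|B) = (9.109×10⁻³¹)(4.3×10⁵)/((1.602×10⁻¹⁹)(0.022)) ≈ 1.1×10⁻⁴ m.

r ≈ 1.1×10⁻⁴ m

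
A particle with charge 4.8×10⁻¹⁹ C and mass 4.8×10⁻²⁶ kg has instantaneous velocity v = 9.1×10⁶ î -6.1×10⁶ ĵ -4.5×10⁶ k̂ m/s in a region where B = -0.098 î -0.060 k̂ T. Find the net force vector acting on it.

F ≈ (1.76×10⁻¹³, 4.74×10⁻¹³, -2.87×10⁻¹³) N

v×B = (3.66×10⁵, 9.87×10⁵, -5.98×10⁵) N/C.
F = q v×B = (4.8×10⁻¹⁹ C)·(3.66×10⁵, 9.87×10⁵, -5.98×10⁵) = (1.76×10⁻¹³, 4.74×10⁻¹³, -2.87×10⁻¹³) N.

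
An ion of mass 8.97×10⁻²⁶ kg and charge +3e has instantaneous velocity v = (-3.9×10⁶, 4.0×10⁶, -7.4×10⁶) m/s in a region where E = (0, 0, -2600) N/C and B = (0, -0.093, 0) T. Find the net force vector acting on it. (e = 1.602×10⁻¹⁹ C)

v×B = (-6.88×10⁵, 0, 3.63×10⁵) N/C.
E + v×B = (-6.88×10⁵, 0, 3.60×10⁵) N/C.
F = q(E + v×B) = (4.806×10⁻¹⁹ C)·(-6.88×10⁵, 0, 3.60×10⁵) = (-3.31×10⁻¹³, 0, 1.73×10⁻¹³) N.

F ≈ (-3.31×10⁻¹³, 0, 1.73×10⁻¹³) N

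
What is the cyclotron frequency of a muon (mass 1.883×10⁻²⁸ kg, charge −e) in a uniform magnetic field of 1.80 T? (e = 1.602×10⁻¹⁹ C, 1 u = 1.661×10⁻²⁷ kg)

f ≈ 2.44×10⁸ Hz

f = |q|B/(2πm).
f = (1.602×10⁻¹⁹)(1.80)/(2π·1.883×10⁻²⁸) ≈ 2.44×10⁸ Hz.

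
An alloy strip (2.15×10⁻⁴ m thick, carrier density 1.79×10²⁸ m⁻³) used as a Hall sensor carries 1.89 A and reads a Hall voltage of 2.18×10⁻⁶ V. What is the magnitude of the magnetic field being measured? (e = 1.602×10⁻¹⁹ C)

From V_H = IB/(n e t), B = V_H n e t / I.
B = (2.18×10⁻⁶)(1.79×10²⁸)(1.602×10⁻¹⁹)(2.15×10⁻⁴)/1.89 ≈ 0.711 T.

B ≈ 0.711 T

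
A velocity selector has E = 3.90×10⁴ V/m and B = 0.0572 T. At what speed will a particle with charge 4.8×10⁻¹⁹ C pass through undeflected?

v = 6.82×10⁵ m/s

For undeflected motion the electric and magnetic forces balance: qE = qvB.
v = E/B = 3.90×10⁴/0.0572 = 6.82×10⁵ m/s.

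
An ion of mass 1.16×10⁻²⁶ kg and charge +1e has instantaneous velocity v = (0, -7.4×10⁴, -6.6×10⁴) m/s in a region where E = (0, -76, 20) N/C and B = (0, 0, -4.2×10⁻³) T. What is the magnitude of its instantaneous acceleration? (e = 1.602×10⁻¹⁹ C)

|a| ≈ 4.43×10⁹ m/s²

v×B = (311, 0, 0) N/C.
E + v×B = (311, -76.0, 20.0) N/C.
F = q(E + v×B) = (1.602×10⁻¹⁹ C)·(311, -76.0, 20.0) = (4.98×10⁻¹⁷, -1.22×10⁻¹⁷, 3.20×10⁻¹⁸) N.
|a| = |F|/m = 5.136×10⁻¹⁷/1.16×10⁻²⁶ ≈ 4.43×10⁹ m/s².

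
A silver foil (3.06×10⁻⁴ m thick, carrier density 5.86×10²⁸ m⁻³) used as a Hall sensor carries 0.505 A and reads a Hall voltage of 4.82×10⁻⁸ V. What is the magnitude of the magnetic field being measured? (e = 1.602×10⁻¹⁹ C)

B ≈ 0.274 T

From V_H = IB/(n e t), B = V_H n e t / I.
B = (4.82×10⁻⁸)(5.86×10²⁸)(1.602×10⁻¹⁹)(3.06×10⁻⁴)/0.505 ≈ 0.274 T.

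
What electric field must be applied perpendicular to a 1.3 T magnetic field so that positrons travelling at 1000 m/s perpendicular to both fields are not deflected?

E = 1300 V/m

For straight-line motion qE = qvB, so E = vB.
E = 1000 × 1.3 = 1300 V/m.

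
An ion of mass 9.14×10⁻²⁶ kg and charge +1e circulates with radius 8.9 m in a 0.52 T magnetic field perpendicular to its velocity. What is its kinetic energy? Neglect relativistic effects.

v = |q|Br/m, then KE = ½mv² = (qBr)²/(2m).
v = (1.602×10⁻¹⁹)(0.52)(8.9)/9.14×10⁻²⁶ ≈ 8.112×10⁶ m/s.
KE = ½(9.14×10⁻²⁶)(8.112×10⁶)² ≈ 3.0×10⁻¹² J.

KE ≈ 3.0×10⁻¹² J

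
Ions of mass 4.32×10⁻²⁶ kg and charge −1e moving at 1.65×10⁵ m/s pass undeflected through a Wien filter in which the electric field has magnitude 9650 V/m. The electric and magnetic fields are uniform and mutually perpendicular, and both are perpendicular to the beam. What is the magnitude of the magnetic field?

B = 0.0585 T

Balance of forces in the selector: qE = qvB ⇒ B = E/v.
B = 9650/1.65×10⁵ = 0.0585 T.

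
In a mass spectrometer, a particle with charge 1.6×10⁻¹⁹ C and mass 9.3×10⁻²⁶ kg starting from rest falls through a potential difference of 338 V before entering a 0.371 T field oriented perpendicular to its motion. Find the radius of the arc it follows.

r ≈ 0.0534 m

Acceleration: |q|V = ½mv² ⇒ v = √(2|q|V/m) = √(2·1.6×10⁻¹⁹·338/9.3×10⁻²⁶) ≈ 3.410×10⁴ m/s.
In the field: r = mv/(|q|B) = (9.3×10⁻²⁶)(3.410×10⁴)/((1.6×10⁻¹⁹)(0.371)) ≈ 0.0534 m.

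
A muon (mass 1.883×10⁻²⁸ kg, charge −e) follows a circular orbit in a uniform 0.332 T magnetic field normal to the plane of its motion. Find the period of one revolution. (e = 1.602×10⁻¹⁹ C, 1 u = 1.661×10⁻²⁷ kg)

The cyclotron period depends only on m, q, B: T = 2πm/(|q|B).
T = 2π(1.883×10⁻²⁸)/((1.602×10⁻¹⁹)(0.332)) ≈ 2.22×10⁻⁸ s.

T ≈ 2.22×10⁻⁸ s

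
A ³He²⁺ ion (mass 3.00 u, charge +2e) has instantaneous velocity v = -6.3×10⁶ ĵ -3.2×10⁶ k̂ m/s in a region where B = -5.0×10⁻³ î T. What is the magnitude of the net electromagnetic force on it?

|F| ≈ 1.13×10⁻¹⁴ N

v×B = (0, 1.60×10⁴, -3.15×10⁴) N/C.
F = q v×B = (3.204×10⁻¹⁹ C)·(0, 1.60×10⁴, -3.15×10⁴) = (0, 5.13×10⁻¹⁵, -1.01×10⁻¹⁴) N.
|F| = 1.13×10⁻¹⁴ N.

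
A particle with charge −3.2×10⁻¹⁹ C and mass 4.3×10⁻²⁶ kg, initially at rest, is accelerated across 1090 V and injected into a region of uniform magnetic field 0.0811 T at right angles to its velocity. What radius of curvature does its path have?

Acceleration: |q|V = ½mv² ⇒ v = √(2|q|V/m) = √(2·3.2×10⁻¹⁹·1090/4.3×10⁻²⁶) ≈ 1.274×10⁵ m/s.
In the field: r = mv/(|q|B) = (4.3×10⁻²⁶)(1.274×10⁵)/((3.2×10⁻¹⁹)(0.0811)) ≈ 0.211 m.

r ≈ 0.211 m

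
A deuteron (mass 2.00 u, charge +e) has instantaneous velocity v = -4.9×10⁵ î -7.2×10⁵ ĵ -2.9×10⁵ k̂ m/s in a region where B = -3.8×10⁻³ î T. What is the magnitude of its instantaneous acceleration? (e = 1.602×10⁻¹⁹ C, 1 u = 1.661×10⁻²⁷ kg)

|a| ≈ 1.42×10¹¹ m/s²

v×B = (0, 1100, -2740) N/C.
F = q v×B = (1.602×10⁻¹⁹ C)·(0, 1100, -2740) = (0, 1.77×10⁻¹⁶, -4.38×10⁻¹⁶) N.
|a| = |F|/m = 4.725×10⁻¹⁶/3.322×10⁻²⁷ ≈ 1.42×10¹¹ m/s².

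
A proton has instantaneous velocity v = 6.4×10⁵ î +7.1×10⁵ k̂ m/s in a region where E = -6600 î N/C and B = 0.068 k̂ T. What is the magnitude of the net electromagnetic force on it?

|F| ≈ 7.05×10⁻¹⁵ N

v×B = (0, -4.35×10⁴, 0) N/C.
E + v×B = (-6600, -4.35×10⁴, 0) N/C.
F = q(E + v×B) = (1.602×10⁻¹⁹ C)·(-6600, -4.35×10⁴, 0) = (-1.06×10⁻¹⁵, -6.97×10⁻¹⁵, 0) N.
|F| = 7.05×10⁻¹⁵ N.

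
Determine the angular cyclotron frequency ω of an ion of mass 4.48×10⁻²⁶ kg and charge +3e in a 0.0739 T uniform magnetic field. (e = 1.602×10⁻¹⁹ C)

ω ≈ 7.93×10⁵ rad/s

ω = |q|B/m.
ω = (4.806×10⁻¹⁹)(0.0739)/4.48×10⁻²⁶ ≈ 7.93×10⁵ rad/s.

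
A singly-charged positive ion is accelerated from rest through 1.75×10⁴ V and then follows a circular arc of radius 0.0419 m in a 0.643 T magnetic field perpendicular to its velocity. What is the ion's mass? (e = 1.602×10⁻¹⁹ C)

Combine |q|V = ½mv² and r = mv/(|q|B): eliminate v to get m = qB²r²/(2V).
m = (1.602×10⁻¹⁹)(0.643)²(0.0419)²/(2·1.75×10⁴) ≈ 3.32×10⁻²⁷ kg.

m ≈ 3.32×10⁻²⁷ kg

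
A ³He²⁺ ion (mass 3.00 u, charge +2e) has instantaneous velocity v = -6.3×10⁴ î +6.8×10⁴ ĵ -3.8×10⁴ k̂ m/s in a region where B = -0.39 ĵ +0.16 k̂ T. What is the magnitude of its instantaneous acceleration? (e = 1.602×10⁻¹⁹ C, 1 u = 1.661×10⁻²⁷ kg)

v×B = (-3940, 1.01×10⁴, 2.46×10⁴) N/C.
F = q v×B = (3.204×10⁻¹⁹ C)·(-3940, 1.01×10⁴, 2.46×10⁴) = (-1.26×10⁻¹⁵, 3.23×10⁻¹⁵, 7.87×10⁻¹⁵) N.
|a| = |F|/m = 8.602×10⁻¹⁵/4.983×10⁻²⁷ ≈ 1.73×10¹² m/s².

|a| ≈ 1.73×10¹² m/s²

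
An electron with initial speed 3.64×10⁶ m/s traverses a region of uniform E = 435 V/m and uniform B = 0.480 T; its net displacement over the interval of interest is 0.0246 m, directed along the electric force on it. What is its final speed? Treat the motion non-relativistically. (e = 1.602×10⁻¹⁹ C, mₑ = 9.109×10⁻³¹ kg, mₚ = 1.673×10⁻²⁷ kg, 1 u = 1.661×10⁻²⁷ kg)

v_f ≈ 4.12×10⁶ m/s

B does no work; ΔKE = |q|E d.
½mv_f² = ½mv₀² + |q|Ed = ½(9.109×10⁻³¹)(3.64×10⁶)² + (1.602×10⁻¹⁹)(435)(0.0246) ≈ 6.035×10⁻¹⁸ J + 1.714×10⁻¹⁸ J ≈ 7.749×10⁻¹⁸ J.
v_f = √(2·7.749×10⁻¹⁸/9.109×10⁻³¹) ≈ 4.12×10⁶ m/s.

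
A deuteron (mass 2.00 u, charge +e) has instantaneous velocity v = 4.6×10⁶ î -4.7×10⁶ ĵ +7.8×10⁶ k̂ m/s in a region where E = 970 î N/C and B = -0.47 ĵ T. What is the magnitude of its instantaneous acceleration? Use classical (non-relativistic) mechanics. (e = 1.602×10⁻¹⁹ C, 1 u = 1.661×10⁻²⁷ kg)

|a| ≈ 2.05×10¹⁴ m/s²

v×B = (3.67×10⁶, 0, -2.16×10⁶) N/C.
E + v×B = (3.67×10⁶, 0, -2.16×10⁶) N/C.
F = q(E + v×B) = (1.602×10⁻¹⁹ C)·(3.67×10⁶, 0, -2.16×10⁶) = (5.87×10⁻¹³, 0, -3.46×10⁻¹³) N.
|a| = |F|/m = 6.820×10⁻¹³/3.322×10⁻²⁷ ≈ 2.05×10¹⁴ m/s².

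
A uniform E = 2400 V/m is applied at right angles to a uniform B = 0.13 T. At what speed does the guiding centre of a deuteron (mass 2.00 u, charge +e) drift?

In crossed fields the guiding centre drifts at v_d = |E×B|/B² = E/B, independent of charge and mass.
v_d = 2400/0.13 = 1.8×10⁴ m/s.

v_d ≈ 1.8×10⁴ m/s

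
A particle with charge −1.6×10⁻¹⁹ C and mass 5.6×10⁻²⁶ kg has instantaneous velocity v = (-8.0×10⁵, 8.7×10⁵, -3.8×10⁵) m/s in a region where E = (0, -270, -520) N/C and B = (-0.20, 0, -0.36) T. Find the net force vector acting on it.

F ≈ (5.01×10⁻¹⁴, 3.40×10⁻¹⁴, -2.78×10⁻¹⁴) N

v×B = (-3.13×10⁵, -2.12×10⁵, 1.74×10⁵) N/C.
E + v×B = (-3.13×10⁵, -2.12×10⁵, 1.73×10⁵) N/C.
F = q(E + v×B) = (−1.6×10⁻¹⁹ C)·(-3.13×10⁵, -2.12×10⁵, 1.73×10⁵) = (5.01×10⁻¹⁴, 3.40×10⁻¹⁴, -2.78×10⁻¹⁴) N.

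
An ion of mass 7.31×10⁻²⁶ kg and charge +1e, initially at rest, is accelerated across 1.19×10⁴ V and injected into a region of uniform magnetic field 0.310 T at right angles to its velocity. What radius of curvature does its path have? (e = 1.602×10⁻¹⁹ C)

Acceleration: |q|V = ½mv² ⇒ v = √(2|q|V/m) = √(2·1.602×10⁻¹⁹·1.19×10⁴/7.31×10⁻²⁶) ≈ 2.284×10⁵ m/s.
In the field: r = mv/(|q|B) = (7.31×10⁻²⁶)(2.284×10⁵)/((1.602×10⁻¹⁹)(0.310)) ≈ 0.336 m.

r ≈ 0.336 m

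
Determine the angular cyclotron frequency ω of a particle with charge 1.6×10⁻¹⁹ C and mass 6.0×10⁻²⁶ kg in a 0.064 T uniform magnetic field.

ω ≈ 1.7×10⁵ rad/s

ω = |q|B/m.
ω = (1.6×10⁻¹⁹)(0.064)/6.0×10⁻²⁶ ≈ 1.7×10⁵ rad/s.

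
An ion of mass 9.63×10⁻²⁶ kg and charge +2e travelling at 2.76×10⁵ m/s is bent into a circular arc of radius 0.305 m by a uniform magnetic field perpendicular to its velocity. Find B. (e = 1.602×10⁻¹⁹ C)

B ≈ 0.272 T

From |q|vB = mv²/r, B = mv/(|q|r).
B = (9.63×10⁻²⁶)(2.76×10⁵)/((3.204×10⁻¹⁹)(0.305)) ≈ 0.272 T.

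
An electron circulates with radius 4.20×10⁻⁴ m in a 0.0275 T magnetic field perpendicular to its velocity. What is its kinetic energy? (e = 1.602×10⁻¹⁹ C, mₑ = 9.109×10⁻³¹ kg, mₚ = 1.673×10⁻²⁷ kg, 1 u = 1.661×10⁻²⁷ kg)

v = |q|Br/m, then KE = ½mv² = (qBr)²/(2m).
v = (1.602×10⁻¹⁹)(0.0275)(4.20×10⁻⁴)/9.109×10⁻³¹ ≈ 2.031×10⁶ m/s.
KE = ½(9.109×10⁻³¹)(2.031×10⁶)² ≈ 1.88×10⁻¹⁸ J.

KE ≈ 1.88×10⁻¹⁸ J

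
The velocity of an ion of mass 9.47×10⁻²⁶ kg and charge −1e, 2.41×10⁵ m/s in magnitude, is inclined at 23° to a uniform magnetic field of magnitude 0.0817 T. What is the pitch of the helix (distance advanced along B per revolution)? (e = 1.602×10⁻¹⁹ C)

v∥ = v cosθ = 2.41×10⁵·cos23° ≈ 2.218×10⁵ m/s.
T = 2πm/(|q|B) = 2π(9.47×10⁻²⁶)/((1.602×10⁻¹⁹)(0.0817)) ≈ 4.546×10⁻⁵ s.
pitch = v∥ T = (2.218×10⁵)(4.546×10⁻⁵) ≈ 10.1 m.

p ≈ 10.1 m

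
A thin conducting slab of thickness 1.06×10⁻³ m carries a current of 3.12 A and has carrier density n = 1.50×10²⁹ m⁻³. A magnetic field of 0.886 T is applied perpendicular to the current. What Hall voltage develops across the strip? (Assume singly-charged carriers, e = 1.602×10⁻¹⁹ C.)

V_H = IB/(n e t).
V_H = (3.12)(0.886)/((1.50×10²⁹)(1.602×10⁻¹⁹)(1.06×10⁻³)) ≈ 1.09×10⁻⁷ V.

V_H ≈ 1.09×10⁻⁷ V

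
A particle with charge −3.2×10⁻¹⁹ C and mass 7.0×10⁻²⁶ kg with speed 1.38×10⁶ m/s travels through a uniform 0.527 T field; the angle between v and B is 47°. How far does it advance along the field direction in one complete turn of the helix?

p ≈ 2.45 m

v∥ = v cosθ = 1.38×10⁶·cos47° ≈ 9.412×10⁵ m/s.
T = 2πm/(|q|B) = 2π(7.0×10⁻²⁶)/((3.2×10⁻¹⁹)(0.527)) ≈ 2.608×10⁻⁶ s.
pitch = v∥ T = (9.412×10⁵)(2.608×10⁻⁶) ≈ 2.45 m.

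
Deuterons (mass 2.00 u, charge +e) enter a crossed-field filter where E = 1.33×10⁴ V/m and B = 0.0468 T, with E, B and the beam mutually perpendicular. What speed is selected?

Straight-line motion ⇒ electric and magnetic forces cancel, so E = vB.
v = E/B = 1.33×10⁴/0.0468 = 2.84×10⁵ m/s.

v = 2.84×10⁵ m/s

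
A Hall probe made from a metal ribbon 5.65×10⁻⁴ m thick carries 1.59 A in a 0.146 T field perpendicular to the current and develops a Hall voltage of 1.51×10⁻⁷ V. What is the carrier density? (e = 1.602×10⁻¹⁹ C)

n ≈ 1.70×10²⁸ m⁻³

From V_H = IB/(n e t), n = IB/(V_H e t).
n = (1.59)(0.146)/((1.51×10⁻⁷)(1.602×10⁻¹⁹)(5.65×10⁻⁴)) ≈ 1.70×10²⁸ m⁻³.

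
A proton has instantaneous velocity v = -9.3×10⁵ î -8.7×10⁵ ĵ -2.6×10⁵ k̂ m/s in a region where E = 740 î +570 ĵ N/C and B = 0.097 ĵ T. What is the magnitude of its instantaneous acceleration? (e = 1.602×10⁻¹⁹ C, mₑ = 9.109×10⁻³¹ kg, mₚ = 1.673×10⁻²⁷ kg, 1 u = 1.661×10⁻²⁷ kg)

|a| ≈ 8.99×10¹² m/s²

v×B = (2.52×10⁴, 0, -9.02×10⁴) N/C.
E + v×B = (2.60×10⁴, 570, -9.02×10⁴) N/C.
F = q(E + v×B) = (1.602×10⁻¹⁹ C)·(2.60×10⁴, 570, -9.02×10⁴) = (4.16×10⁻¹⁵, 9.13×10⁻¹⁷, -1.45×10⁻¹⁴) N.
|a| = |F|/m = 1.504×10⁻¹⁴/1.673×10⁻²⁷ ≈ 8.99×10¹² m/s².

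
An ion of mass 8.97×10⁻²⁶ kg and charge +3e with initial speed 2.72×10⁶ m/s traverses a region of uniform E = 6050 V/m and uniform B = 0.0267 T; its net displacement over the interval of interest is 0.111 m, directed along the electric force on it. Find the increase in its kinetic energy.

ΔKE ≈ 3.23×10⁻¹⁶ J

The magnetic force is always ⟂ v and does no work; only the electric force changes KE.
ΔKE = F_E · d = |q|E d = (4.806×10⁻¹⁹)(6050)(0.111) ≈ 3.23×10⁻¹⁶ J.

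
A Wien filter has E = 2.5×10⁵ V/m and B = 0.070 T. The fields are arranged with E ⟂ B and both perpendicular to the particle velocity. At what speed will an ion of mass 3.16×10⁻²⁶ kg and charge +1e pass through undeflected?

Straight-line motion ⇒ electric and magnetic forces cancel, so E = vB.
v = E/B = 2.5×10⁵/0.070 = 3.6×10⁶ m/s.
The result is independent of the particle's charge and mass.

v = 3.6×10⁶ m/s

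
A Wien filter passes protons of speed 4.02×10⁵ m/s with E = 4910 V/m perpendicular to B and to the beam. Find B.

Balance of forces in the selector: qE = qvB ⇒ B = E/v.
B = 4910/4.02×10⁵ = 0.0122 T.

B = 0.0122 T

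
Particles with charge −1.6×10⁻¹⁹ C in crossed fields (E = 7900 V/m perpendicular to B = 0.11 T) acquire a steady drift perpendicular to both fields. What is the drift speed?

v_d ≈ 7.2×10⁴ m/s

In crossed fields the guiding centre drifts at v_d = |E×B|/B² = E/B, independent of charge and mass.
v_d = 7900/0.11 = 7.2×10⁴ m/s.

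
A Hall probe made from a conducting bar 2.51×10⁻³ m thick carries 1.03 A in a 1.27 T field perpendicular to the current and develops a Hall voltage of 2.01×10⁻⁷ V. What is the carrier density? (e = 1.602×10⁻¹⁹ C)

n ≈ 1.62×10²⁸ m⁻³

From V_H = IB/(n e t), n = IB/(V_H e t).
n = (1.03)(1.27)/((2.01×10⁻⁷)(1.602×10⁻¹⁹)(2.51×10⁻³)) ≈ 1.62×10²⁸ m⁻³.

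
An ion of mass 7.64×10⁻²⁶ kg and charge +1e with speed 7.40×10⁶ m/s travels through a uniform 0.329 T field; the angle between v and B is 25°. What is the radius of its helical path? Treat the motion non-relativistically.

v⊥ = v sinθ = 7.40×10⁶·sin25° ≈ 3.127×10⁶ m/s.
r = m v⊥/(|q|B) = (7.64×10⁻²⁶)(3.127×10⁶)/((1.602×10⁻¹⁹)(0.329)) ≈ 4.53 m.

r ≈ 4.53 m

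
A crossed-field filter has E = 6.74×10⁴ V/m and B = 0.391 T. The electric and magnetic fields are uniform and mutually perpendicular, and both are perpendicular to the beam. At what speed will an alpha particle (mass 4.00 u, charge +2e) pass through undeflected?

Zero net Lorentz force requires |qE| = |q v×B|, i.e. E = vB.
v = E/B = 6.74×10⁴/0.391 = 1.72×10⁵ m/s.
The result is independent of the particle's charge and mass.

v = 1.72×10⁵ m/s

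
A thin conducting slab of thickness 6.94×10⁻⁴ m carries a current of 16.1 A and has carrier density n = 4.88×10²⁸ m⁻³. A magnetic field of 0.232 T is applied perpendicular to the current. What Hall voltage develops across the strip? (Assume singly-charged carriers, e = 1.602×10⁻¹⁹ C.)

V_H ≈ 6.88×10⁻⁷ V

V_H = IB/(n e t).
V_H = (16.1)(0.232)/((4.88×10²⁸)(1.602×10⁻¹⁹)(6.94×10⁻⁴)) ≈ 6.88×10⁻⁷ V.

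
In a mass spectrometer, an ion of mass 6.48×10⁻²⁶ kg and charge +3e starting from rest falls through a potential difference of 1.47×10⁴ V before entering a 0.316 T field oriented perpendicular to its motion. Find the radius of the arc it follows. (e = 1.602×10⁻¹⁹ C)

Acceleration: |q|V = ½mv² ⇒ v = √(2|q|V/m) = √(2·4.806×10⁻¹⁹·1.47×10⁴/6.48×10⁻²⁶) ≈ 4.670×10⁵ m/s.
In the field: r = mv/(|q|B) = (6.48×10⁻²⁶)(4.670×10⁵)/((4.806×10⁻¹⁹)(0.316)) ≈ 0.199 m.

r ≈ 0.199 m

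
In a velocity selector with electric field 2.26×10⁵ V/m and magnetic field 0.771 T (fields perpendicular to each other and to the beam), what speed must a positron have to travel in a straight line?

v = 2.93×10⁵ m/s

Straight-line motion ⇒ electric and magnetic forces cancel, so E = vB.
v = E/B = 2.26×10⁵/0.771 = 2.93×10⁵ m/s.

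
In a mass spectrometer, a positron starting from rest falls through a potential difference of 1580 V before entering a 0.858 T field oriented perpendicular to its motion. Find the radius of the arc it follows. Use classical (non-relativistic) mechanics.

Acceleration: |q|V = ½mv² ⇒ v = √(2|q|V/m) = √(2·1.602×10⁻¹⁹·1580/9.109×10⁻³¹) ≈ 2.357×10⁷ m/s.
In the field: r = mv/(|q|B) = (9.109×10⁻³¹)(2.357×10⁷)/((1.602×10⁻¹⁹)(0.858)) ≈ 1.56×10⁻⁴ m.

r ≈ 1.56×10⁻⁴ m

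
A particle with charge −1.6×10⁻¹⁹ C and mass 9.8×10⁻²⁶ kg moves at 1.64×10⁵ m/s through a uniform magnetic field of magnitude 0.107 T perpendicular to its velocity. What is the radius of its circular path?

r ≈ 0.939 m

The magnetic force provides the centripetal force: |q|vB = mv²/r.
r = mv/(|q|B) = (9.8×10⁻²⁶)(1.64×10⁵)/((1.6×10⁻¹⁹)(0.107)) ≈ 0.939 m.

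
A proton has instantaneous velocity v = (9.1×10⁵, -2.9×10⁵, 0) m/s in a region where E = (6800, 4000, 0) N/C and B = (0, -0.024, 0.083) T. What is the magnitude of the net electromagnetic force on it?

|F| ≈ 1.23×10⁻¹⁴ N

v×B = (-2.41×10⁴, -7.55×10⁴, -2.18×10⁴) N/C.
E + v×B = (-1.73×10⁴, -7.15×10⁴, -2.18×10⁴) N/C.
F = q(E + v×B) = (1.602×10⁻¹⁹ C)·(-1.73×10⁴, -7.15×10⁴, -2.18×10⁴) = (-2.77×10⁻¹⁵, -1.15×10⁻¹⁴, -3.50×10⁻¹⁵) N.
|F| = 1.23×10⁻¹⁴ N.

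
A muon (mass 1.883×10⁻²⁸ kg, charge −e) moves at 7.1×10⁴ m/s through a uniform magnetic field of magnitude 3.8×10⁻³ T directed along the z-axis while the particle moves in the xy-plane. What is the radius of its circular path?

r ≈ 0.022 m

The magnetic force provides the centripetal force: |q|vB = mv²/r.
r = mv/(|q|B) = (1.883×10⁻²⁸)(7.1×10⁴)/((1.602×10⁻¹⁹)(3.8×10⁻³)) ≈ 0.022 m.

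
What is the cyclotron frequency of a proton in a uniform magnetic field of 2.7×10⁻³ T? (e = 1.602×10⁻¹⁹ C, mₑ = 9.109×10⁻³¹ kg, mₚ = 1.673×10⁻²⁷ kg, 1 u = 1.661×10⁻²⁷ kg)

f = |q|B/(2πm).
f = (1.602×10⁻¹⁹)(2.7×10⁻³)/(2π·1.673×10⁻²⁷) ≈ 4.1×10⁴ Hz.

f ≈ 4.1×10⁴ Hz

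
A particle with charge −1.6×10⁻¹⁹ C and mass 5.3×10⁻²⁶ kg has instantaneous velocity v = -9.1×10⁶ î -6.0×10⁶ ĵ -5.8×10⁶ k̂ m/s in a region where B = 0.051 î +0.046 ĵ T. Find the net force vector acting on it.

v×B = (2.67×10⁵, -2.96×10⁵, -1.13×10⁵) N/C.
F = q v×B = (−1.6×10⁻¹⁹ C)·(2.67×10⁵, -2.96×10⁵, -1.13×10⁵) = (-4.27×10⁻¹⁴, 4.73×10⁻¹⁴, 1.80×10⁻¹⁴) N.

F ≈ (-4.27×10⁻¹⁴, 4.73×10⁻¹⁴, 1.80×10⁻¹⁴) N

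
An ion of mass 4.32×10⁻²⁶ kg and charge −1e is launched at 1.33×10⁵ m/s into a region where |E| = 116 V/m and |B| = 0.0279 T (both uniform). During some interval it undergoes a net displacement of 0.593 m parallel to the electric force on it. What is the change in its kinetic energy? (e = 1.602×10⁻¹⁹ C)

The magnetic force is always ⟂ v and does no work; only the electric force changes KE.
ΔKE = F_E · d = |q|E d = (1.602×10⁻¹⁹)(116)(0.593) ≈ 1.10×10⁻¹⁷ J.

ΔKE ≈ 1.10×10⁻¹⁷ J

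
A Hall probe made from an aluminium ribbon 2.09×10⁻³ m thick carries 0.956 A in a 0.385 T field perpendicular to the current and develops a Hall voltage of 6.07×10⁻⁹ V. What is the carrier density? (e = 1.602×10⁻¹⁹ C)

From V_H = IB/(n e t), n = IB/(V_H e t).
n = (0.956)(0.385)/((6.07×10⁻⁹)(1.602×10⁻¹⁹)(2.09×10⁻³)) ≈ 1.81×10²⁹ m⁻³.

n ≈ 1.81×10²⁹ m⁻³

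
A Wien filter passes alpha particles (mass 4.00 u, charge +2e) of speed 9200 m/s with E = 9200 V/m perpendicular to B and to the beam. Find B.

B = 1.0 T

Balance of forces in the selector: qE = qvB ⇒ B = E/v.
B = 9200/9200 = 1.0 T.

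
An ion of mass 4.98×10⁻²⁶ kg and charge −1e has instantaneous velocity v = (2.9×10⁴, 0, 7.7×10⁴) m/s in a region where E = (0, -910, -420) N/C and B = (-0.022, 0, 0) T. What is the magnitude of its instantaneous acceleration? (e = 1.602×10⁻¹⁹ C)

v×B = (0, -1690, 0) N/C.
E + v×B = (0, -2600, -420) N/C.
F = q(E + v×B) = (−1.602×10⁻¹⁹ C)·(0, -2600, -420) = (0, 4.17×10⁻¹⁶, 6.73×10⁻¹⁷) N.
|a| = |F|/m = 4.226×10⁻¹⁶/4.98×10⁻²⁶ ≈ 8.48×10⁹ m/s².

|a| ≈ 8.48×10⁹ m/s²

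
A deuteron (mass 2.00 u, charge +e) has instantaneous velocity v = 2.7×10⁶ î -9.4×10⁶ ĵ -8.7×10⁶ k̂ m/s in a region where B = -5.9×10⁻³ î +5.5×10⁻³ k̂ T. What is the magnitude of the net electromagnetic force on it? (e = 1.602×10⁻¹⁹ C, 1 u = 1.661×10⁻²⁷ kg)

v×B = (-5.17×10⁴, 3.65×10⁴, -5.55×10⁴) N/C.
F = q v×B = (1.602×10⁻¹⁹ C)·(-5.17×10⁴, 3.65×10⁴, -5.55×10⁴) = (-8.28×10⁻¹⁵, 5.84×10⁻¹⁵, -8.88×10⁻¹⁵) N.
|F| = 1.35×10⁻¹⁴ N.

|F| ≈ 1.35×10⁻¹⁴ N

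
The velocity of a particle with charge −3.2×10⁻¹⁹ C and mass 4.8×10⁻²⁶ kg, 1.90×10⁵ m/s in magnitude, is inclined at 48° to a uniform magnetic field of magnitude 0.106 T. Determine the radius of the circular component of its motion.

r ≈ 0.200 m

v⊥ = v sinθ = 1.90×10⁵·sin48° ≈ 1.412×10⁵ m/s.
r = m v⊥/(|q|B) = (4.8×10⁻²⁶)(1.412×10⁵)/((3.2×10⁻¹⁹)(0.106)) ≈ 0.200 m.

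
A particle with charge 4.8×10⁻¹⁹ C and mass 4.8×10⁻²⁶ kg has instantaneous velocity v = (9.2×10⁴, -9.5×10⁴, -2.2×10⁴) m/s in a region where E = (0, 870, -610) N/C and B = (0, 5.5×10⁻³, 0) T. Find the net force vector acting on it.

F ≈ (5.81×10⁻¹⁷, 4.18×10⁻¹⁶, -4.99×10⁻¹⁷) N

v×B = (121, 0, 506) N/C.
E + v×B = (121, 870, -104) N/C.
F = q(E + v×B) = (4.8×10⁻¹⁹ C)·(121, 870, -104) = (5.81×10⁻¹⁷, 4.18×10⁻¹⁶, -4.99×10⁻¹⁷) N.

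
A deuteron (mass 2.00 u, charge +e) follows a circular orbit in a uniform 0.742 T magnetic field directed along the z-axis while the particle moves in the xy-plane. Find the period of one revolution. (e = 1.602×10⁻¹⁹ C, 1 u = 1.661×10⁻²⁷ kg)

The cyclotron period depends only on m, q, B: T = 2πm/(|q|B).
T = 2π(3.322×10⁻²⁷)/((1.602×10⁻¹⁹)(0.742)) ≈ 1.76×10⁻⁷ s.

T ≈ 1.76×10⁻⁷ s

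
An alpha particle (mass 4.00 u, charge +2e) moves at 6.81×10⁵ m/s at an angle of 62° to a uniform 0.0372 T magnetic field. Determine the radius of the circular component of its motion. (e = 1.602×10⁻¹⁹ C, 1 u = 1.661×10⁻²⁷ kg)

v⊥ = v sinθ = 6.81×10⁵·sin62° ≈ 6.013×10⁵ m/s.
r = m v⊥/(|q|B) = (6.644×10⁻²⁷)(6.013×10⁵)/((3.204×10⁻¹⁹)(0.0372)) ≈ 0.335 m.

r ≈ 0.335 m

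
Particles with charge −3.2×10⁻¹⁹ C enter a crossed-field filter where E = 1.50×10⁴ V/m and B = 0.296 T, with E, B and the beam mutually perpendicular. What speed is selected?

Straight-line motion ⇒ electric and magnetic forces cancel, so E = vB.
v = E/B = 1.50×10⁴/0.296 = 5.07×10⁴ m/s.

v = 5.07×10⁴ m/s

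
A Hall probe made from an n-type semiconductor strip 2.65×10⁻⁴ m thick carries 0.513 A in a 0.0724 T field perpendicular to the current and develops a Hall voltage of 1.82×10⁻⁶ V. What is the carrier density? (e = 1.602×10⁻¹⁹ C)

From V_H = IB/(n e t), n = IB/(V_H e t).
n = (0.513)(0.0724)/((1.82×10⁻⁶)(1.602×10⁻¹⁹)(2.65×10⁻⁴)) ≈ 4.81×10²⁶ m⁻³.

n ≈ 4.81×10²⁶ m⁻³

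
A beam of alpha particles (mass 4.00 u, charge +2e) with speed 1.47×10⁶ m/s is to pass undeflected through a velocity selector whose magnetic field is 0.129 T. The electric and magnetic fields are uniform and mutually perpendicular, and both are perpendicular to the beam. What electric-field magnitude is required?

For straight-line motion qE = qvB, so E = vB.
E = 1.47×10⁶ × 0.129 = 1.90×10⁵ V/m.

E = 1.90×10⁵ V/m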